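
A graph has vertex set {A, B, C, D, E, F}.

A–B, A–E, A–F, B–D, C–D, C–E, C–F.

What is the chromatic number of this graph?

3

The cycle D-B-A-E-C-D has odd length 5, so it cannot be 2-colored; at least 3 colors are needed.
3 colors suffice: color 1 → {A, C}; color 2 → {B, E, F}; color 3 → {D}. Every edge joins two different colors.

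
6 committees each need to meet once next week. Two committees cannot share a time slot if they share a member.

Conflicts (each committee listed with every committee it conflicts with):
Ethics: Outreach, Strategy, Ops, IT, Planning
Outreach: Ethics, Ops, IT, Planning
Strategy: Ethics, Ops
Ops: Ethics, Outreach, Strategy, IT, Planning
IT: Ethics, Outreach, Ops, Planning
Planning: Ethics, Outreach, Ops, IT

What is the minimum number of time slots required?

5

Ethics, Outreach, Ops, IT, Planning all conflict with each other, so at least 5 time slots are needed.
A valid assignment using 5 time slots: Ethics=1, Outreach=5, Strategy=3, Ops=2, IT=3, Planning=4. Every pair that conflicts lands in different time slots.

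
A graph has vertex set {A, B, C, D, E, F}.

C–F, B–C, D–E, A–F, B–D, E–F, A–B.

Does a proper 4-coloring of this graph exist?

Yes

The chromatic number is 3. The cycle B-C-F-E-D-B has odd length 5, so it cannot be 2-colored; at least 3 colors are needed.
3 colors suffice: color red → {B, F}; color blue → {A, C, D}; color green → {E}.
Since 4 ≥ 3, a proper 4-coloring certainly exists.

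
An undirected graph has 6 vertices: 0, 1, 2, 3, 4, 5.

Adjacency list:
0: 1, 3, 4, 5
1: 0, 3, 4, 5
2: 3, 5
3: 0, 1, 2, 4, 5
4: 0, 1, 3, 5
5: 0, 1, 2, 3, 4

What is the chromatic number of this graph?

0, 1, 3, 4, 5 are mutually adjacent (a clique of size 5), so at least 5 colors are needed.
5 colors suffice: color red → {5}; color blue → {3}; color green → {0, 2}; color yellow → {1}; color purple → {4}. No two adjacent vertices share a color.

5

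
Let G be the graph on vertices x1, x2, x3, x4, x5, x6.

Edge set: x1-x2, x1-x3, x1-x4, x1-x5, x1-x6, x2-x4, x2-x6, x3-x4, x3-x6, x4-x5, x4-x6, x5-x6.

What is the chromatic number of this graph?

x1, x4, x5, x6 are mutually adjacent (a clique of size 4), so at least 4 colors are needed.
4 colors suffice: color 1 → {x1}; color 2 → {x6}; color 3 → {x4}; color 4 → {x2, x3, x5}. No two adjacent vertices share a color.

4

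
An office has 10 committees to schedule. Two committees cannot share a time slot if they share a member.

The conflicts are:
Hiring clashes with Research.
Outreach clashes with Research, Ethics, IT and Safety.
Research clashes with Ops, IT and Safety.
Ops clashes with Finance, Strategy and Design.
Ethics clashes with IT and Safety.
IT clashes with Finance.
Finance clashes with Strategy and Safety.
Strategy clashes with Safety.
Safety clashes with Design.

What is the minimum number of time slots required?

Outreach, Research, IT are mutually in conflict, so at least 3 time slots are needed.
A valid assignment using 3 time slots: Hiring=1, Outreach=3, Research=2, Ops=1, Ethics=2, IT=1, Finance=2, Strategy=3, Safety=1, Design=2. No two conflicting committees share a time slot.

3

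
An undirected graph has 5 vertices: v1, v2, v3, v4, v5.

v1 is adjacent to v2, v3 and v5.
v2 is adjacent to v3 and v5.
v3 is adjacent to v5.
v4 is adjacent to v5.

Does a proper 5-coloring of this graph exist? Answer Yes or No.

Yes

The chromatic number is 4. v1, v2, v3, v5 are pairwise adjacent (a clique of size 4), so at least 4 colors are needed.
4 colors suffice: v1=2, v2=4, v3=3, v4=2, v5=1.
Since 5 ≥ 4, a proper 5-coloring certainly exists.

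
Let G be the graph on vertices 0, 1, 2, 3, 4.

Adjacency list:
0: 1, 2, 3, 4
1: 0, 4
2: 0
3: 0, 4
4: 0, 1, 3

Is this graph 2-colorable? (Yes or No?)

0, 1, 4 are mutually adjacent, so at least 3 colors are needed.
So 2 colors are not enough.

No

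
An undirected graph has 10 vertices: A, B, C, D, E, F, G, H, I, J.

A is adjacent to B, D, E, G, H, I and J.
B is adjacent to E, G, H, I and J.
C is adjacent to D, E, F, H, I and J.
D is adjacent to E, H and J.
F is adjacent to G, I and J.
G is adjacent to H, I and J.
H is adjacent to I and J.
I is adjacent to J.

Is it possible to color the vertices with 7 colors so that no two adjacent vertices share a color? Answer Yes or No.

The chromatic number is 6. A, B, G, H, I, J are pairwise adjacent (a clique of size 6), so at least 6 colors are needed.
6 colors suffice: color 1 → {E, J}; color 2 → {F, H}; color 3 → {D, I}; color 4 → {A, C}; color 5 → {B}; color 6 → {G}.
Since 7 ≥ 6, a proper 7-coloring certainly exists.

Yes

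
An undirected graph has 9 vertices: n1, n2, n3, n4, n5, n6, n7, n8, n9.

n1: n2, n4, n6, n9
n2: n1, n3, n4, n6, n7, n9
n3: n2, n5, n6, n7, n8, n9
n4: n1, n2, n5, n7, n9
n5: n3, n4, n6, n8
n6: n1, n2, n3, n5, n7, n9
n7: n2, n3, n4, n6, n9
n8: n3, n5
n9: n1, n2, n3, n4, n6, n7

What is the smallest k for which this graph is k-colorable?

5

n2, n3, n6, n7, n9 are pairwise adjacent (a clique of size 5), so at least 5 colors are needed.
One proper 5-coloring: n1=5, n2=1, n3=2, n4=2, n5=1, n6=4, n7=5, n8=3, n9=3. Every edge joins two different colors.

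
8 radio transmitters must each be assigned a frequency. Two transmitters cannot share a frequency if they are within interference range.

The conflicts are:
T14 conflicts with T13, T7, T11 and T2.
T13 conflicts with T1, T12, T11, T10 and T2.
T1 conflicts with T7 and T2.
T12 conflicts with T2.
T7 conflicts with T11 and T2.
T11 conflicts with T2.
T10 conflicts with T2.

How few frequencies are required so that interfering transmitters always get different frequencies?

T14, T13, T11, T2 are mutually in conflict, so at least 4 frequencies are needed.
4 frequencies suffice: frequency 1 → {T2}; frequency 2 → {T13, T7}; frequency 3 → {T1, T12, T11, T10}; frequency 4 → {T14}. No two conflicting transmitters share a frequency.

4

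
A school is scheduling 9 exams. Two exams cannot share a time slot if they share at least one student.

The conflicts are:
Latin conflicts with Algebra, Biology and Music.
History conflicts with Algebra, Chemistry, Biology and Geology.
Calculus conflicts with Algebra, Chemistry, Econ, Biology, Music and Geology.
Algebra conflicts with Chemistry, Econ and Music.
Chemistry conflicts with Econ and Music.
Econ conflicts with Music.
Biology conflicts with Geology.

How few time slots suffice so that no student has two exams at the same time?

5

Calculus, Algebra, Chemistry, Econ, Music are mutually in conflict, so at least 5 time slots are needed.
Using 5 time slots: Latin=2, History=2, Calculus=2, Algebra=1, Chemistry=3, Econ=5, Biology=1, Music=4, Geology=3. Each listed conflict is separated.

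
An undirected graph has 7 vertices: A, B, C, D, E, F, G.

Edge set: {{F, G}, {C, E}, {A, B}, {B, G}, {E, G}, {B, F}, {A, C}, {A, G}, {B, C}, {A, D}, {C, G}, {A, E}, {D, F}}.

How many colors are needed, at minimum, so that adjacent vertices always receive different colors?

A, C, E, G are mutually adjacent (a clique of size 4), so at least 4 colors are needed.
A valid assignment using 4 colors: A=1, B=4, C=3, D=2, E=4, F=1, G=2. No two adjacent vertices share a color.

4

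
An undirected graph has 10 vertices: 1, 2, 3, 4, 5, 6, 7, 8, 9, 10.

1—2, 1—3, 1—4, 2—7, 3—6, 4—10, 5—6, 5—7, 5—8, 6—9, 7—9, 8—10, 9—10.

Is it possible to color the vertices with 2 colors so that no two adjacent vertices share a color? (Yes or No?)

The cycle 6-9-10-8-5-6 has odd length 5, so it cannot be 2-colored; at least 3 colors are needed.
So 2 colors are not enough.

No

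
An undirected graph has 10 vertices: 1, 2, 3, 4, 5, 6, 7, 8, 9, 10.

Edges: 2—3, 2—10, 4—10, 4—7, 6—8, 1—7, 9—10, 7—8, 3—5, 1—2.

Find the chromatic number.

3

The cycle 4-7-1-2-10-4 has odd length 5, so it cannot be 2-colored; at least 3 colors are needed.
3 colors suffice: color red → {3, 6, 7, 10}; color blue → {2, 4, 5, 8, 9}; color green → {1}. No two adjacent vertices share a color.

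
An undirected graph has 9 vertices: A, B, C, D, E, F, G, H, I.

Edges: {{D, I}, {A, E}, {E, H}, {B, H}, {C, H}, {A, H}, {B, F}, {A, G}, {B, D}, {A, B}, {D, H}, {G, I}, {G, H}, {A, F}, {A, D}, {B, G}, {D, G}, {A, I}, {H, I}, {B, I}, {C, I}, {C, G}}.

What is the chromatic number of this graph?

6

A, B, D, G, H, I are mutually adjacent (a clique of size 6), so at least 6 colors are needed.
6 colors suffice: color 1 → {A, C}; color 2 → {F, H}; color 3 → {E, G}; color 4 → {I}; color 5 → {B}; color 6 → {D}. No two adjacent vertices share a color.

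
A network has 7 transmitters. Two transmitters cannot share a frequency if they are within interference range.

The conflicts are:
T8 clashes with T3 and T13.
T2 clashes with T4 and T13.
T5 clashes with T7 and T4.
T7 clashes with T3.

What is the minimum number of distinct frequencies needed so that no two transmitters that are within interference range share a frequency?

The cycle T13-T2-T4-T5-T7-T3-T8-T13 has odd length 7, so it cannot be 2-colored; at least 3 frequencies are needed.
Using 3 frequencies: T8=2, T2=3, T5=1, T7=2, T3=1, T4=2, T13=1. Each listed conflict is separated.

3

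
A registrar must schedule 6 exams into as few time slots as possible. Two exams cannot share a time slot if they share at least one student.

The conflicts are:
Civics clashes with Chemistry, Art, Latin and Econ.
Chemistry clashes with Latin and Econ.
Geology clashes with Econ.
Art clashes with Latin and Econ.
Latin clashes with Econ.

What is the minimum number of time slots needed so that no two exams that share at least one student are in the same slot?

Civics, Chemistry, Latin, Econ are mutually in conflict, so at least 4 time slots are needed.
4 time slots suffice: time slot 1 → {Econ}; time slot 2 → {Geology, Latin}; time slot 3 → {Civics}; time slot 4 → {Chemistry, Art}. No two conflicting exams share a time slot.

4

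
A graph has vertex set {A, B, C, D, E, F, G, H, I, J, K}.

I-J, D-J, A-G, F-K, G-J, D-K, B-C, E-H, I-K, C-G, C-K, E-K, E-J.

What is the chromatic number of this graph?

The cycle G-J-I-K-C-G has odd length 5, so it cannot be 2-colored; at least 3 colors are needed.
3 colors suffice: A=red, B=red, C=blue, D=blue, E=blue, F=blue, G=green, H=red, I=blue, J=red, K=red. Each edge has distinct colors on its endpoints.

3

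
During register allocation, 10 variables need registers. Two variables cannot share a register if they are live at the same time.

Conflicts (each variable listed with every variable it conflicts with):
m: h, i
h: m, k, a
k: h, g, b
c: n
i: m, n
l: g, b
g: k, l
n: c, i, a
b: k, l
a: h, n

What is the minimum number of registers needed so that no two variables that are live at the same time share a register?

The cycle h-a-n-i-m-h has odd length 5, so it cannot be 2-colored; at least 3 registers are needed.
Using 3 registers: m=2, h=1, k=2, c=2, i=3, l=2, g=1, n=1, b=1, a=2. No two conflicting variables share a register.

3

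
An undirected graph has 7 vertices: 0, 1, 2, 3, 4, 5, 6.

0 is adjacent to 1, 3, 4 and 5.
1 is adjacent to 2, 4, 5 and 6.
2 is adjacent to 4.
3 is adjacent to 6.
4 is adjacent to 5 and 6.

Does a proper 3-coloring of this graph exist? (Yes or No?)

0, 1, 4, 5 are pairwise adjacent (a clique of size 4), so at least 4 colors are needed.
So 3 colors are not enough.

No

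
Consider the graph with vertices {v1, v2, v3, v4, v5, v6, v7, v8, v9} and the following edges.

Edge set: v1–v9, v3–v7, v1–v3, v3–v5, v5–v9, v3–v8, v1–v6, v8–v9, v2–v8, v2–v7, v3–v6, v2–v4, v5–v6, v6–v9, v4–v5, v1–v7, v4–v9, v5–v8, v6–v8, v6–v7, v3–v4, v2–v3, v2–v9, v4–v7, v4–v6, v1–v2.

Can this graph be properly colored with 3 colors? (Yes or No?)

v1, v2, v3, v7 form a clique, so at least 4 colors are needed.
So 3 colors are not enough.

No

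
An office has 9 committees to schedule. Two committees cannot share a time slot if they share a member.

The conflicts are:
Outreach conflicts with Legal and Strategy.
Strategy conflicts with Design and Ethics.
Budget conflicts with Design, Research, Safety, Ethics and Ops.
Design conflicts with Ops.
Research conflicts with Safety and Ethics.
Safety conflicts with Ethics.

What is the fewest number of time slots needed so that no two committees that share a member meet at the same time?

4

Budget, Research, Safety, Ethics are mutually in conflict, so at least 4 time slots are needed.
Using 4 time slots: Outreach=2, Legal=1, Strategy=1, Budget=1, Design=2, Research=4, Safety=3, Ethics=2, Ops=3. No two conflicting committees share a time slot.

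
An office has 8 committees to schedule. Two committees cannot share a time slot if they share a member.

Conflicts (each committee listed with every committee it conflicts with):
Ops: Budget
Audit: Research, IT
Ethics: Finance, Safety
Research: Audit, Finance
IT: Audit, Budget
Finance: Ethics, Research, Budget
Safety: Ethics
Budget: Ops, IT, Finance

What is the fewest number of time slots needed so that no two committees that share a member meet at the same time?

The cycle Research-Audit-IT-Budget-Finance-Research has odd length 5, so it cannot be 2-colored; at least 3 time slots are needed.
3 time slots suffice: time slot 1 → {Ops, IT, Finance, Safety}; time slot 2 → {Audit, Ethics, Budget}; time slot 3 → {Research}. Every pair that conflicts lands in different time slots.

3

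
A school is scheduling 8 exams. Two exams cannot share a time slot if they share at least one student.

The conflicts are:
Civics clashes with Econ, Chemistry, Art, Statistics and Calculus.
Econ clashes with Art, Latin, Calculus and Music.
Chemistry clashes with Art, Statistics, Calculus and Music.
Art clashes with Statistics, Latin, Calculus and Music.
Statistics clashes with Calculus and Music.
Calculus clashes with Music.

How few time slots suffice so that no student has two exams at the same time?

5

Chemistry, Art, Statistics, Calculus, Music all conflict with each other, so at least 5 time slots are needed.
5 time slots suffice: time slot 1 → {Art}; time slot 2 → {Latin, Calculus}; time slot 3 → {Econ, Statistics}; time slot 4 → {Chemistry}; time slot 5 → {Civics, Music}. No two conflicting exams share a time slot.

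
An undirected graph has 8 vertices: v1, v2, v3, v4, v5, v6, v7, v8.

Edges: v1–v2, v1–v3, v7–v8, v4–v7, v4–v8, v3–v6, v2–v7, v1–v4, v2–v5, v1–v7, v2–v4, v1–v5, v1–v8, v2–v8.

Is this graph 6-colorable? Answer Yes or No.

Yes

The chromatic number is 5. v1, v2, v4, v7, v8 are mutually adjacent (a clique of size 5), so at least 5 colors are needed.
One proper 5-coloring: v1=1, v2=2, v3=2, v4=5, v5=3, v6=1, v7=3, v8=4.
Since 6 ≥ 5, a proper 6-coloring certainly exists.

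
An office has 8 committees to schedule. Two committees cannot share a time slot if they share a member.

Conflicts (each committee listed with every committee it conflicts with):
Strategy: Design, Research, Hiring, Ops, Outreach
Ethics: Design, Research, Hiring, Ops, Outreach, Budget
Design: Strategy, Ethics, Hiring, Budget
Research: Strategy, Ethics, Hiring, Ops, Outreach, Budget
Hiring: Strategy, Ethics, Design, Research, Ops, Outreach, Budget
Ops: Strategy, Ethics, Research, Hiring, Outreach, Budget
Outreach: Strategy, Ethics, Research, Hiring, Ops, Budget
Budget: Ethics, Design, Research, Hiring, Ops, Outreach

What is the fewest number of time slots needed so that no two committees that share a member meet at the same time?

6

Ethics, Research, Hiring, Ops, Outreach, Budget all conflict with each other, so at least 6 time slots are needed.
6 time slots suffice: time slot 1 → {Hiring}; time slot 2 → {Design, Outreach}; time slot 3 → {Research}; time slot 4 → {Strategy, Ethics}; time slot 5 → {Budget}; time slot 6 → {Ops}. Each listed conflict is separated.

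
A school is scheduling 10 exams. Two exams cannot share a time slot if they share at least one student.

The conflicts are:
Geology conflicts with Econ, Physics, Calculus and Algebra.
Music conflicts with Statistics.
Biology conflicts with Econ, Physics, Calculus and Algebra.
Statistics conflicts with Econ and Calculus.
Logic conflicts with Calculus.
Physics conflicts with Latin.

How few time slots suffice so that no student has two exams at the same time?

2

Biology and Calculus conflict, so at least 2 time slots are needed.
2 time slots suffice: time slot 1 → {Music, Econ, Physics, Calculus, Algebra}; time slot 2 → {Geology, Biology, Statistics, Logic, Latin}. Every pair that conflicts lands in different time slots.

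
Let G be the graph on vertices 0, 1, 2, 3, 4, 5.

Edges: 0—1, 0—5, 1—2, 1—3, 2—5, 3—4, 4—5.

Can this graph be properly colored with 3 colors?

Yes

The chromatic number is 3. The cycle 1-3-4-5-2-1 has odd length 5, so it cannot be 2-colored; at least 3 colors are needed.
3 colors suffice: color red → {1, 5}; color blue → {0, 2, 4}; color green → {3}.
That is already a proper 3-coloring.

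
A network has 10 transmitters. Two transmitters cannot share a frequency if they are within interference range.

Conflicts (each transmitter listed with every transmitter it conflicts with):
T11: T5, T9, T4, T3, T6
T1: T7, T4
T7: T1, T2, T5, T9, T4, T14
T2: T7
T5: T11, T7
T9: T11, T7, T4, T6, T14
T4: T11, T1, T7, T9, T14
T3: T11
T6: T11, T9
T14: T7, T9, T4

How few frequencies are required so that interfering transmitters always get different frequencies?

4

T7, T9, T4, T14 are mutually in conflict, so at least 4 frequencies are needed.
A valid assignment using 4 frequencies: T11=1, T1=2, T7=1, T2=2, T5=2, T9=2, T4=3, T3=2, T6=3, T14=4. No two conflicting transmitters share a frequency.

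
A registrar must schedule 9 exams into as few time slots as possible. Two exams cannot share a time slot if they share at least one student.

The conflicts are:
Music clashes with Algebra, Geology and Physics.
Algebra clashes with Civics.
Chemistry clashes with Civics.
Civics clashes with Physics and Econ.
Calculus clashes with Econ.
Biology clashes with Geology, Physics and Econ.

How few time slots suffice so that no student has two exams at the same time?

Chemistry and Civics conflict, so at least 2 time slots are needed.
2 time slots suffice: Music=1, Algebra=2, Chemistry=2, Civics=1, Calculus=1, Biology=1, Geology=2, Physics=2, Econ=2. No two conflicting exams share a time slot.

2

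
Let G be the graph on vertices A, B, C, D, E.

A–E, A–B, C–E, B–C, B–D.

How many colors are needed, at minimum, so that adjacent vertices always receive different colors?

2

B and C are adjacent, so at least 2 colors are needed.
A valid assignment using 2 colors: A=blue, B=red, C=blue, D=blue, E=red. Each edge has distinct colors on its endpoints.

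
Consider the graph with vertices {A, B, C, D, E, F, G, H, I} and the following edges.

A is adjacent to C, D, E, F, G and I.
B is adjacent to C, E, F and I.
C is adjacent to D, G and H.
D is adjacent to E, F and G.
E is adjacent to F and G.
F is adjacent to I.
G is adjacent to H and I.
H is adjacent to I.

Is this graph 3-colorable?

A, C, D, G are mutually adjacent (a clique of size 4), so at least 4 colors are needed.
So 3 colors are not enough.

No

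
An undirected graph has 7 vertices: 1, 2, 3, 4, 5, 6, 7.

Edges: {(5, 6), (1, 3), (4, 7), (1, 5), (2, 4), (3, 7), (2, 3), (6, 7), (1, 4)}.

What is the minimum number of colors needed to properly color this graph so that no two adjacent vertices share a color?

The cycle 1-5-6-7-3-1 has odd length 5, so it cannot be 2-colored; at least 3 colors are needed.
3 colors suffice: color red → {3, 4, 6}; color blue → {1, 2, 7}; color green → {5}. Each edge has distinct colors on its endpoints.

3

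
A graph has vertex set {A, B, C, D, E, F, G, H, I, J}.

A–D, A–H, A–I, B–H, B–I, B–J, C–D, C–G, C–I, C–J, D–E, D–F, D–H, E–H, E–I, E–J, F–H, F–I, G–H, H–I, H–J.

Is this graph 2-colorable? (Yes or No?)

No

B, H, I are pairwise adjacent, so at least 3 colors are needed.
So 2 colors are not enough.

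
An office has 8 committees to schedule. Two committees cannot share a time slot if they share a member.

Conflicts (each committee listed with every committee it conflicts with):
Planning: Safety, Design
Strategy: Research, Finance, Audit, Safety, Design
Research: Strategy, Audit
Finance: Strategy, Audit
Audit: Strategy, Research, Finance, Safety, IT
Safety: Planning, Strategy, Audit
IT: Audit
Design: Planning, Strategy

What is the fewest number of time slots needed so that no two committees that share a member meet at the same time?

3

Strategy, Audit, Safety are mutually in conflict, so at least 3 time slots are needed.
3 time slots suffice: time slot 1 → {Audit, Design}; time slot 2 → {Planning, Strategy, IT}; time slot 3 → {Research, Finance, Safety}. Every pair that conflicts lands in different time slots.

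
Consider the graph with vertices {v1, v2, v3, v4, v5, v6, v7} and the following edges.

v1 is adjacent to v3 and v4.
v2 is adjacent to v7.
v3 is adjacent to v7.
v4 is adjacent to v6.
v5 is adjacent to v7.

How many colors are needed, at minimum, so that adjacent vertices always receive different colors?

2

v2 and v7 are adjacent, so at least 2 colors are needed.
2 colors suffice: color 1 → {v1, v6, v7}; color 2 → {v2, v3, v4, v5}. No two adjacent vertices share a color.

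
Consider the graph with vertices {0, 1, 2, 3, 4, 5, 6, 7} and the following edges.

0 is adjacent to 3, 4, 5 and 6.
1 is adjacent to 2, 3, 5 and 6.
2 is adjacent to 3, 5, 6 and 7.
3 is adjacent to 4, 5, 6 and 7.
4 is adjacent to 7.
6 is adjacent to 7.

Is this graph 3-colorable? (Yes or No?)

1, 2, 3, 6 are pairwise adjacent (a clique of size 4), so at least 4 colors are needed.
So 3 colors are not enough.

No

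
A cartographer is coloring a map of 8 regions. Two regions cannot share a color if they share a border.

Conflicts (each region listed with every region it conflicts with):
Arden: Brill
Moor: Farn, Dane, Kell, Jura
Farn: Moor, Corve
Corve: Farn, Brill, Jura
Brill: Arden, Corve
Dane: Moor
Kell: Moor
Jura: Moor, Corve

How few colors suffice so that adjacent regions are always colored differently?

Corve and Brill conflict, so at least 2 colors are needed.
2 colors suffice: color 1 → {Arden, Moor, Corve}; color 2 → {Farn, Brill, Dane, Kell, Jura}. No two conflicting regions share a color.

2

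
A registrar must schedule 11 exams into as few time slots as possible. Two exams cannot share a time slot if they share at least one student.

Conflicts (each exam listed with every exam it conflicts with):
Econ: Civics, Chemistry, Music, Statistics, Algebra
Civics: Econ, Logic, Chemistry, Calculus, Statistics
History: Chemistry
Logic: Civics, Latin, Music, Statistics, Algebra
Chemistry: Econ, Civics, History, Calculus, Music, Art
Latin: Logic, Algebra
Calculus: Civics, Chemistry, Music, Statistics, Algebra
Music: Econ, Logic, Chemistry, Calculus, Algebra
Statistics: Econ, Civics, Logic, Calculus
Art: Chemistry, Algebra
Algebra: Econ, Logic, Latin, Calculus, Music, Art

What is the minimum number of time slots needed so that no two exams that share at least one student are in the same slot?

3

Econ, Music, Algebra pairwise conflict, so at least 3 time slots are needed.
3 time slots suffice: time slot 1 → {Chemistry, Statistics, Algebra}; time slot 2 → {Civics, History, Latin, Music, Art}; time slot 3 → {Econ, Logic, Calculus}. Each listed conflict is separated.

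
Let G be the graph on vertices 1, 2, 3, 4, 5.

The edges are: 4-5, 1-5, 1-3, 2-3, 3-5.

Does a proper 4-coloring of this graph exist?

The chromatic number is 3. 1, 3, 5 form a triangle, so at least 3 colors are needed.
3 colors suffice: color a → {2, 5}; color b → {3, 4}; color c → {1}.
Since 4 ≥ 3, a proper 4-coloring certainly exists.

Yes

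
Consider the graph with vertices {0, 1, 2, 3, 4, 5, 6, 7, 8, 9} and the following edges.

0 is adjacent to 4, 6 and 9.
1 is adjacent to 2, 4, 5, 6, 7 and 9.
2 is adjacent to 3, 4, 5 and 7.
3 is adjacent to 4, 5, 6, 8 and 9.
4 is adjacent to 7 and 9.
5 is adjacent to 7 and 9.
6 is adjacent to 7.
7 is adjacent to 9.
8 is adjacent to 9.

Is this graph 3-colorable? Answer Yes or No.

No

1, 2, 4, 7 are pairwise adjacent (a clique of size 4), so at least 4 colors are needed.
So 3 colors are not enough.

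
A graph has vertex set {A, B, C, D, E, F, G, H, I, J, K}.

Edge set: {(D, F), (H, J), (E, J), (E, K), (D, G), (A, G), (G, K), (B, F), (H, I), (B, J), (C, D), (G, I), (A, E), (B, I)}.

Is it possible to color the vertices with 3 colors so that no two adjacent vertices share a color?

Yes

The chromatic number is 3. The cycle G-I-B-F-D-G has odd length 5, so it cannot be 2-colored; at least 3 colors are needed.
3 colors suffice: A=3, B=2, C=1, D=2, E=2, F=1, G=1, H=2, I=3, J=1, K=3.
That is already a proper 3-coloring.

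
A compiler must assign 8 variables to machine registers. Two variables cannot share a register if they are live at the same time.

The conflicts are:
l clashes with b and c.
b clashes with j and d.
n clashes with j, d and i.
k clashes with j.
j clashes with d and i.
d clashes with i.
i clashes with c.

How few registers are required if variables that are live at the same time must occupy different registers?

n, j, d, i all conflict with each other, so at least 4 registers are needed.
4 registers suffice: register 1 → {l, j}; register 2 → {b, k, i}; register 3 → {d, c}; register 4 → {n}. No two conflicting variables share a register.

4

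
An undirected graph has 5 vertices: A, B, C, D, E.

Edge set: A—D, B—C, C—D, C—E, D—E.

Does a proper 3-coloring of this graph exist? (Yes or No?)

Yes

The chromatic number is 3. C, D, E are mutually adjacent, so at least 3 colors are needed.
3 colors suffice: A=red, B=blue, C=red, D=blue, E=green.
That is already a proper 3-coloring.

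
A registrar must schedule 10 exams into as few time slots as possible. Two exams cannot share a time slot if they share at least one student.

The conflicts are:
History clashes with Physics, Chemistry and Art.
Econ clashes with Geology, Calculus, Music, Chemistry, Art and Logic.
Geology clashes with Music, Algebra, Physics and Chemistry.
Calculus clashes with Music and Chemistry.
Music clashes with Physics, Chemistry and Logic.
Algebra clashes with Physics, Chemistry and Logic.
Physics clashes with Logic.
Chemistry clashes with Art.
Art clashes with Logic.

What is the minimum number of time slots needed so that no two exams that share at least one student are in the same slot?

4

Econ, Geology, Music, Chemistry pairwise conflict, so at least 4 time slots are needed.
4 time slots suffice: time slot 1 → {Chemistry, Logic}; time slot 2 → {Econ, Physics}; time slot 3 → {Music, Algebra, Art}; time slot 4 → {History, Geology, Calculus}. Every pair that conflicts lands in different time slots.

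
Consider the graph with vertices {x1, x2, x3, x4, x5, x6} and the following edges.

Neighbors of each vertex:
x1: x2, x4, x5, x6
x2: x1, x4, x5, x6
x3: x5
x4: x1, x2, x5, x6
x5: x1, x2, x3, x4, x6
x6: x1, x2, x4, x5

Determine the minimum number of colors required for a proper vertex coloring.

5

x1, x2, x4, x5, x6 form a clique, so at least 5 colors are needed.
5 colors suffice: color 1 → {x5}; color 2 → {x1, x3}; color 3 → {x4}; color 4 → {x6}; color 5 → {x2}. Each edge has distinct colors on its endpoints.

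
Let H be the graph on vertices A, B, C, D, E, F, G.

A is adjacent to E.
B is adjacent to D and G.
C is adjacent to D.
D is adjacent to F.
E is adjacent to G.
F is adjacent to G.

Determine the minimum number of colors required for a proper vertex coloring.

2

A and E are adjacent, so at least 2 colors are needed.
2 colors suffice: color 1 → {A, D, G}; color 2 → {B, C, E, F}. No two adjacent vertices share a color.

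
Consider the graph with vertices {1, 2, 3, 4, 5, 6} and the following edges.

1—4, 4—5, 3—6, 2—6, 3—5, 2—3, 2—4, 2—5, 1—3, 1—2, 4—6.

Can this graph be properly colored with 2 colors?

2, 3, 6 form a triangle, so at least 3 colors are needed.
So 2 colors are not enough.

No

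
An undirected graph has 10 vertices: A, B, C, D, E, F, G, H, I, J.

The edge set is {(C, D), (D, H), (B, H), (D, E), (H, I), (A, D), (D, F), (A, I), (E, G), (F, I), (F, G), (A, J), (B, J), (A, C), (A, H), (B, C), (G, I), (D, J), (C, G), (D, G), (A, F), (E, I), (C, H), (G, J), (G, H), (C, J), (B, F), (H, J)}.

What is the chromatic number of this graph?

5

C, D, G, H, J are pairwise adjacent (a clique of size 5), so at least 5 colors are needed.
5 colors suffice: color 1 → {B, D, I}; color 2 → {A, G}; color 3 → {E, F, H}; color 4 → {C}; color 5 → {J}. Every edge joins two different colors.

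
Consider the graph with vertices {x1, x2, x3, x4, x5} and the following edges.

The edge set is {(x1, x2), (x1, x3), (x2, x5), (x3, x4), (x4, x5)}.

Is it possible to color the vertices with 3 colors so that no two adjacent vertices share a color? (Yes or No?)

The chromatic number is 3. The cycle x4-x3-x1-x2-x5-x4 has odd length 5, so it cannot be 2-colored; at least 3 colors are needed.
3 colors suffice: color R → {x1, x4}; color B → {x3, x5}; color G → {x2}.
That is already a proper 3-coloring.

Yes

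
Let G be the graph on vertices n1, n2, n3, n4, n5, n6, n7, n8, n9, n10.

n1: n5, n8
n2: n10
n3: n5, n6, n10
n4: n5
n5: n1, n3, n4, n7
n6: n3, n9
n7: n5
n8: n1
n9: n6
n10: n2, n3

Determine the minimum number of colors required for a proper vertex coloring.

n3 and n10 are adjacent, so at least 2 colors are needed.
One proper 2-coloring: n1=2, n2=2, n3=2, n4=2, n5=1, n6=1, n7=2, n8=1, n9=2, n10=1. Every edge joins two different colors.

2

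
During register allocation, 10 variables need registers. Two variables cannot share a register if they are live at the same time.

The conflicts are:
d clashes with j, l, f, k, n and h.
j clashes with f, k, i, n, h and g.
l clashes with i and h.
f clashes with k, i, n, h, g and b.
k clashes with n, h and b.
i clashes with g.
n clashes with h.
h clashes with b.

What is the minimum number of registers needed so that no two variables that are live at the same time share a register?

d, j, f, k, n, h are mutually in conflict, so at least 6 registers are needed.
6 registers suffice: register 1 → {l, f}; register 2 → {i, h}; register 3 → {j, b}; register 4 → {d, g}; register 5 → {k}; register 6 → {n}. Each listed conflict is separated.

6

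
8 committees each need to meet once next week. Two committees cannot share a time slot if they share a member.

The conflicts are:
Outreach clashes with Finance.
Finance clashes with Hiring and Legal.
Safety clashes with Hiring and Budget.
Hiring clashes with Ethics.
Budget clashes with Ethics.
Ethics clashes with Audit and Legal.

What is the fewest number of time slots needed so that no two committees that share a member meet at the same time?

Ethics and Legal conflict, so at least 2 time slots are needed.
A valid assignment using 2 time slots: Outreach=2, Finance=1, Safety=1, Hiring=2, Budget=2, Ethics=1, Audit=2, Legal=2. Each listed conflict is separated.

2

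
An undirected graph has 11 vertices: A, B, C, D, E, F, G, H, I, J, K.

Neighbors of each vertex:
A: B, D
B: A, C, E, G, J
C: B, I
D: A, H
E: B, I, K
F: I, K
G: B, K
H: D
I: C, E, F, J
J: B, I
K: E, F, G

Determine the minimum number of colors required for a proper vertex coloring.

A and D are adjacent, so at least 2 colors are needed.
2 colors suffice: color 1 → {B, D, I, K}; color 2 → {A, C, E, F, G, H, J}. Each edge has distinct colors on its endpoints.

2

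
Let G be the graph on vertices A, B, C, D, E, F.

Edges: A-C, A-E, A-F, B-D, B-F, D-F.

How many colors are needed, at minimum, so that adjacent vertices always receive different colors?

3

B, D, F form a triangle, so at least 3 colors are needed.
A valid assignment using 3 colors: A=red, B=green, C=blue, D=red, E=blue, F=blue. Every edge joins two different colors.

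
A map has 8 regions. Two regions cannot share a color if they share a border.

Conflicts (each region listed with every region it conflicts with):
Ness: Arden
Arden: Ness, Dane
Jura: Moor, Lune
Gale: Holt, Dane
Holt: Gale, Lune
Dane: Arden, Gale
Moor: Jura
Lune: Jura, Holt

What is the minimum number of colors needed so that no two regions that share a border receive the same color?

2

Holt and Lune conflict, so at least 2 colors are needed.
A valid assignment using 2 colors: Ness=1, Arden=2, Jura=1, Gale=2, Holt=1, Dane=1, Moor=2, Lune=2. Each listed conflict is separated.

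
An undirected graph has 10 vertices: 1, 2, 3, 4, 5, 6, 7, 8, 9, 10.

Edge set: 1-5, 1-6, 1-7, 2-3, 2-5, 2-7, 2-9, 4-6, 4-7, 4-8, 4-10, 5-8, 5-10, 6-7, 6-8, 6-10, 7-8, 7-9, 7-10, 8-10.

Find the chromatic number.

5

4, 6, 7, 8, 10 are mutually adjacent (a clique of size 5), so at least 5 colors are needed.
5 colors suffice: 1=blue, 2=blue, 3=red, 4=purple, 5=red, 6=green, 7=red, 8=blue, 9=green, 10=yellow. No two adjacent vertices share a color.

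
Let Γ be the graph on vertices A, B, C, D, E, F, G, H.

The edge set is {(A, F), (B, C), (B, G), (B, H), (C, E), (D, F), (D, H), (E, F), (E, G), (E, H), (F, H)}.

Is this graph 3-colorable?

The chromatic number is 3. E, F, H are pairwise adjacent, so at least 3 colors are needed.
A valid assignment using 3 colors: A=1, B=1, C=2, D=1, E=1, F=3, G=2, H=2.
That is already a proper 3-coloring.

Yes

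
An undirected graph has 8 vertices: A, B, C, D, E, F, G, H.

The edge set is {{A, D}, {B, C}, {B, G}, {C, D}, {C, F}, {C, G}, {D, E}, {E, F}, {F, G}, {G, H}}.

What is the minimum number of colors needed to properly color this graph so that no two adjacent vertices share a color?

C, F, G form a triangle, so at least 3 colors are needed.
One proper 3-coloring: A=1, B=3, C=1, D=2, E=1, F=3, G=2, H=1. Every edge joins two different colors.

3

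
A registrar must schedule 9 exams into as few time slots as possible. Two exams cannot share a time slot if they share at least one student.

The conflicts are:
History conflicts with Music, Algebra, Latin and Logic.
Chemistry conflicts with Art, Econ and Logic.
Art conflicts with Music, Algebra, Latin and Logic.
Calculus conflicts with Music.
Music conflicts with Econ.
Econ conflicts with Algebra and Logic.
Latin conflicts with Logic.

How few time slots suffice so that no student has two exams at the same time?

Art, Latin, Logic all conflict with each other, so at least 3 time slots are needed.
3 time slots suffice: History=1, Chemistry=3, Art=1, Calculus=1, Music=2, Econ=1, Algebra=2, Latin=3, Logic=2. Each listed conflict is separated.

3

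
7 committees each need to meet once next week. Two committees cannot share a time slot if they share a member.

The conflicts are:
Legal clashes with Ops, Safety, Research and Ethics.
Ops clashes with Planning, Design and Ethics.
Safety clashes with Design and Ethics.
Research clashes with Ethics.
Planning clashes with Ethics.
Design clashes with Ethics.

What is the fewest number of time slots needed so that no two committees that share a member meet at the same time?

3

Ops, Planning, Ethics pairwise conflict, so at least 3 time slots are needed.
3 time slots suffice: Legal=2, Ops=3, Safety=3, Research=3, Planning=2, Design=2, Ethics=1. No two conflicting committees share a time slot.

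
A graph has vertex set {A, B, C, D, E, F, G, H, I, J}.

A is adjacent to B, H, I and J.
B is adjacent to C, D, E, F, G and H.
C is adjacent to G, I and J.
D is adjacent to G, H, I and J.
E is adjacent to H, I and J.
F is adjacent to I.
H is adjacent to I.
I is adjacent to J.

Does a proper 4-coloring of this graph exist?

The chromatic number is 3. B, E, H form a triangle, so at least 3 colors are needed.
3 colors suffice: color 1 → {B, I}; color 2 → {A, C, D, E, F}; color 3 → {G, H, J}.
Since 4 ≥ 3, a proper 4-coloring certainly exists.

Yes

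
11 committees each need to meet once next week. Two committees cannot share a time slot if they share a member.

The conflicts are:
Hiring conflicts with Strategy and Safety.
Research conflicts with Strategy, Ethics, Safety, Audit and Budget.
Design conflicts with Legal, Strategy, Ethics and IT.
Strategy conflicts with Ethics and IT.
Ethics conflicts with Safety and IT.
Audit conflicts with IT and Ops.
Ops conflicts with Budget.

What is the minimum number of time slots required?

4

Design, Strategy, Ethics, IT all conflict with each other, so at least 4 time slots are needed.
4 time slots suffice: time slot 1 → {Legal, Strategy, Safety, Audit, Budget}; time slot 2 → {Hiring, Ethics, Ops}; time slot 3 → {Research, Design}; time slot 4 → {IT}. No two conflicting committees share a time slot.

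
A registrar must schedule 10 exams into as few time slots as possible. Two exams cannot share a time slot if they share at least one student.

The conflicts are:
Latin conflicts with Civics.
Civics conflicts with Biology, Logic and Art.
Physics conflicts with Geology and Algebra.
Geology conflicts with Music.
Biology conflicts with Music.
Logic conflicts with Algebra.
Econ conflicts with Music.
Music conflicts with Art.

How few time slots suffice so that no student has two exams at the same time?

3

The cycle Logic-Civics-Art-Music-Geology-Physics-Algebra-Logic has odd length 7, so it cannot be 2-colored; at least 3 time slots are needed.
3 time slots suffice: time slot 1 → {Civics, Music, Algebra}; time slot 2 → {Latin, Physics, Biology, Logic, Econ, Art}; time slot 3 → {Geology}. No two conflicting exams share a time slot.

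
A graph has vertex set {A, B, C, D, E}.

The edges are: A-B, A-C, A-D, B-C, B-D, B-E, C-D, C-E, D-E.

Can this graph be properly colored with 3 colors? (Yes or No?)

No

B, C, D, E are mutually adjacent (a clique of size 4), so at least 4 colors are needed.
So 3 colors are not enough.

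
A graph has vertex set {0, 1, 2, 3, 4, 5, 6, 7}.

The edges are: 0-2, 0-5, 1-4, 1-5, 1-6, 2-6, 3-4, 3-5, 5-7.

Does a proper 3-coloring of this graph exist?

The chromatic number is 3. The cycle 2-0-5-1-6-2 has odd length 5, so it cannot be 2-colored; at least 3 colors are needed.
3 colors suffice: color a → {2, 4, 5}; color b → {0, 1, 3, 7}; color c → {6}.
That is already a proper 3-coloring.

Yes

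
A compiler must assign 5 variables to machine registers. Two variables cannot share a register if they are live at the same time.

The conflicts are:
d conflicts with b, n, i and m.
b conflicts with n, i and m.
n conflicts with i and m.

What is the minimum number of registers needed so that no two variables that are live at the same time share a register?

d, b, n, m pairwise conflict, so at least 4 registers are needed.
Using 4 registers: d=2, b=1, n=3, i=4, m=4. Every pair that conflicts lands in different registers.

4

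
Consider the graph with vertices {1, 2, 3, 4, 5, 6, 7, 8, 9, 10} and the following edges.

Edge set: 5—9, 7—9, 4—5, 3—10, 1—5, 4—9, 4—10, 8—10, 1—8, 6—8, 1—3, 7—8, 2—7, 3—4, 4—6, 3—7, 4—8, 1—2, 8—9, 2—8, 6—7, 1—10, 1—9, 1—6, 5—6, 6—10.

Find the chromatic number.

1, 6, 8, 10 are mutually adjacent (a clique of size 4), so at least 4 colors are needed.
4 colors suffice: 1=blue, 2=green, 3=red, 4=blue, 5=red, 6=green, 7=blue, 8=red, 9=green, 10=yellow. Every edge joins two different colors.

4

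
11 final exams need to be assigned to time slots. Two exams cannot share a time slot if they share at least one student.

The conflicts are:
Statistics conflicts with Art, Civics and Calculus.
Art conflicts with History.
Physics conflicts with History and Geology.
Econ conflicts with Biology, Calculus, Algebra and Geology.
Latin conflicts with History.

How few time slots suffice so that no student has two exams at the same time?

The cycle Physics-History-Art-Statistics-Calculus-Econ-Geology-Physics has odd length 7, so it cannot be 2-colored; at least 3 time slots are needed.
3 time slots suffice: time slot 1 → {Statistics, Econ, History}; time slot 2 → {Art, Civics, Biology, Calculus, Algebra, Latin, Geology}; time slot 3 → {Physics}. Every pair that conflicts lands in different time slots.

3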